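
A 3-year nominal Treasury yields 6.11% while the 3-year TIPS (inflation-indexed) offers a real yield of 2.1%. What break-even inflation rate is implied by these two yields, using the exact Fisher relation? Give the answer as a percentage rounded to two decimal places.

(1 + π) = (1 + i)/(1 + r) = 1.06110 / 1.02100 = 1.039275
Break-even inflation = 1.039275 − 1 → 3.93%.

3.93%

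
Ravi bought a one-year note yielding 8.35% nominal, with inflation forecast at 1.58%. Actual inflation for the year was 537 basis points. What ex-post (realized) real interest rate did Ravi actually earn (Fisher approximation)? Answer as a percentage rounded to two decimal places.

Ex-post: 8.35% − 5.37% = 2.980%
So the realized real rate is 2.98%.

2.98%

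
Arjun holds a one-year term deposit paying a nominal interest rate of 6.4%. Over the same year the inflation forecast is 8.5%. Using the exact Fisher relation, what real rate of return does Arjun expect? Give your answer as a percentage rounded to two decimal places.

-1.94%

1 + r = 1.06400 / 1.08500 = 0.980645
r = 0.980645 − 1 = -1.9355%, i.e. -1.94%.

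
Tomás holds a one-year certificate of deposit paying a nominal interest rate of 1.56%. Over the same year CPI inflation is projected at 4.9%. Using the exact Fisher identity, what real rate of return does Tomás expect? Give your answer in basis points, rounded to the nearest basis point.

-318 basis points

1 + r = 1.01560 / 1.04900 = 0.968160
r = 0.968160 − 1 = -3.1840%, i.e. -318 basis points.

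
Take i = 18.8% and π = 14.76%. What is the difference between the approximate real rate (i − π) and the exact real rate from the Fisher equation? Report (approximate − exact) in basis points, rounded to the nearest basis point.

Approximate: r ≈ 18.800% − 14.760% = 4.0400%
Exact: (1 + 0.1880)/(1 + 0.1476) − 1 = 3.5204%
Error = 4.0400% − 3.5204% = 0.5196% → 52 basis points.

52 basis points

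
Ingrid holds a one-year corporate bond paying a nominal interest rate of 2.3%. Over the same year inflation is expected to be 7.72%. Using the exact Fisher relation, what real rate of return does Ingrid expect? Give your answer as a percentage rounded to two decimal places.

By the Fisher relation, 1 + r = (1 + i)/(1 + π).
1 + r = 1.02300 / 1.07720 = 0.949684
r = 0.949684 − 1 = -5.0316%, i.e. -5.03%.

-5.03%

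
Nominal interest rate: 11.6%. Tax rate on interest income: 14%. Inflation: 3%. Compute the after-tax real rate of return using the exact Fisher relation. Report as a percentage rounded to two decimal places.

After-tax nominal return = 11.6% × (1 − 0.14) = 9.9760%.
1 + r = 1.09976 / 1.03000 = 1.067728
After-tax real rate = 1.067728 − 1 → 6.77%.

6.77%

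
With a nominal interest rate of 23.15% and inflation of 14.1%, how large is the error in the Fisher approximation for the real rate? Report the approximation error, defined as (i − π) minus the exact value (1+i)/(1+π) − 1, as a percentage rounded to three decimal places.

1.118%

Approximate: r ≈ 23.150% − 14.100% = 9.0500%
Exact: (1 + 0.2315)/(1 + 0.1410) − 1 = 7.9316%
Error = 9.0500% − 7.9316% = 1.1184% → 1.118%.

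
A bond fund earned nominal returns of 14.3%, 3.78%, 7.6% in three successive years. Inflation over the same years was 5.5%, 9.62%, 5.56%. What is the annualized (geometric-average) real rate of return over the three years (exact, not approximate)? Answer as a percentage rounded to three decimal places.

Nominal growth factor = 1.1430 × 1.0378 × 1.0760 = 1.27635701
Price-level growth factor = 1.0550 × 1.0962 × 1.0556 = 1.22079190
Real growth factor = 1.27635701 / 1.22079190 = 1.04551563
Annualized real rate = 1.04551563^(1/3) − 1 = 1.4947% → 1.495%.

1.495%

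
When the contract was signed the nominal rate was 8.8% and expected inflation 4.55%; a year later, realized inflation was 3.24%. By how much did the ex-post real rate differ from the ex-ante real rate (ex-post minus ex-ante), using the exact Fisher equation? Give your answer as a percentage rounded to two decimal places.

1.32%

Ex-ante: (1 + 0.0880)/(1 + 0.0455) − 1 = 4.0650%
Ex-post: (1 + 0.0880)/(1 + 0.0324) − 1 = 5.3855%
Difference (ex-post − ex-ante) = 1.3205% → 1.32%.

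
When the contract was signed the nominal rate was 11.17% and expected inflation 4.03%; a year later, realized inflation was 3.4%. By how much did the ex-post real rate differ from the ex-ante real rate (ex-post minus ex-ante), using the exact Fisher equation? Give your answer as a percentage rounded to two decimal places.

0.65%

Ex-ante: (1 + 0.1117)/(1 + 0.0403) − 1 = 6.8634%
Ex-post: (1 + 0.1117)/(1 + 0.0340) − 1 = 7.5145%
Difference (ex-post − ex-ante) = 0.6511% → 0.65%.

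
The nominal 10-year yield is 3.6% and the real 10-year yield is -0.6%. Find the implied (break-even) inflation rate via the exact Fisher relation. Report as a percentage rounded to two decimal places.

4.23%

(1 + π) = (1 + i)/(1 + r) = 1.03600 / 0.99400 = 1.042254
Break-even inflation = 1.042254 − 1 → 4.23%.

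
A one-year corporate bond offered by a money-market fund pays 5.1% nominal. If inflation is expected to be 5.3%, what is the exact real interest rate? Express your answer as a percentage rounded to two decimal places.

1 + r = 1.05100 / 1.05300 = 0.998101
r = 0.998101 − 1 = -0.1899%, i.e. -0.19%.

-0.19%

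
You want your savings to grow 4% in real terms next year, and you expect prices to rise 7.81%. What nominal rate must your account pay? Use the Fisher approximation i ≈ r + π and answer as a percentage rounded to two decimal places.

11.81%

i ≈ r + π = 4% + 7.81% = 11.81%.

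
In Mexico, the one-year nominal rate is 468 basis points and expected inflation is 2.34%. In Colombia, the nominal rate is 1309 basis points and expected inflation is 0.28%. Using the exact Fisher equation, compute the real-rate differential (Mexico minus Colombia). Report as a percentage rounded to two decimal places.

Mexico: (1 + 0.0468)/(1 + 0.0234) − 1 = 2.2865%
Colombia: (1 + 0.1309)/(1 + 0.0028) − 1 = 12.7742%
Differential = 2.2865% − 12.7742% = -10.4877% → -10.49%.

-10.49%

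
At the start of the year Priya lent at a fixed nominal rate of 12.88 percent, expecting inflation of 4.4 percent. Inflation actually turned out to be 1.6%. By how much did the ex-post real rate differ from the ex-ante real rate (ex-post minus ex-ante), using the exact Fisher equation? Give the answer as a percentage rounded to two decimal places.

Ex-ante: (1 + 0.1288)/(1 + 0.0440) − 1 = 8.1226%
Ex-post: (1 + 0.1288)/(1 + 0.0160) − 1 = 11.1024%
Difference (ex-post − ex-ante) = 2.9798% → 2.98%.

2.98%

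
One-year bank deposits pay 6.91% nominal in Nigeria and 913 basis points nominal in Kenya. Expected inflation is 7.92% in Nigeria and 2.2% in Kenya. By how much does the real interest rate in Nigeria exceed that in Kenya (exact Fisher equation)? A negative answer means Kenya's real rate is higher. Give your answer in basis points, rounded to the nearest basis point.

Nigeria: (1 + 0.0691)/(1 + 0.0792) − 1 = -0.9359%
Kenya: (1 + 0.0913)/(1 + 0.0220) − 1 = 6.7808%
Differential = -0.9359% − 6.7808% = -7.7167% → -772 basis points.

-772 basis points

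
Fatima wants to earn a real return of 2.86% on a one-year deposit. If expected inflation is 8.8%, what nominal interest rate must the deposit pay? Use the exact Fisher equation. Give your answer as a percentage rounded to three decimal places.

(1 + i) = (1 + r)(1 + π) = 1.02860 × 1.08800 = 1.1191168
i = 1.1191168 − 1, so the required nominal rate is 11.912%.

11.912%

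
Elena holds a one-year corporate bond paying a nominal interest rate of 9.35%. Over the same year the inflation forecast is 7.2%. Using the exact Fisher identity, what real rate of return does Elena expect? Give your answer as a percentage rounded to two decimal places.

2.01%

By the Fisher identity, 1 + r = (1 + i)/(1 + π).
1 + r = 1.09350 / 1.07200 = 1.020056
r = 1.020056 − 1 = 2.0056%, i.e. 2.01%.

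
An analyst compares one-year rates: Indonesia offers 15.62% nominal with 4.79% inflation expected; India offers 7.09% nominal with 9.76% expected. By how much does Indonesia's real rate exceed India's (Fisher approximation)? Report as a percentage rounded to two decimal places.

Indonesia: 15.62% − 4.79% = 10.830%
India: 7.09% − 9.76% = -2.670%
Differential = 13.500% → 13.50%.

13.50%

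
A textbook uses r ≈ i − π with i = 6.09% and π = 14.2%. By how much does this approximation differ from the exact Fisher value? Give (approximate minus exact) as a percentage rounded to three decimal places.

Approximate: r ≈ 6.090% − 14.200% = -8.1100%
Exact: (1 + 0.0609)/(1 + 0.1420) − 1 = -7.1016%
Error = -8.1100% − (-7.1016%) = -1.0084% → -1.008%.

-1.008%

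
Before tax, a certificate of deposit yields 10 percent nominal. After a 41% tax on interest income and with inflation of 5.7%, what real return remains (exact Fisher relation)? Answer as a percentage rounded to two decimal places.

After-tax nominal return = 10% × (1 − 0.41) = 5.9000%.
1 + r = 1.05900 / 1.05700 = 1.001892
After-tax real rate = 1.001892 − 1 → 0.19%.

0.19%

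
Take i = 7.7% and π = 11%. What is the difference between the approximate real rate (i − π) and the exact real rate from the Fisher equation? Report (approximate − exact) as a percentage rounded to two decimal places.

Approximate: r ≈ 7.700% − 11.000% = -3.3000%
Exact: (1 + 0.0770)/(1 + 0.1100) − 1 = -2.9730%
Error = -3.3000% − (-2.9730%) = -0.3270% → -0.33%.

-0.33%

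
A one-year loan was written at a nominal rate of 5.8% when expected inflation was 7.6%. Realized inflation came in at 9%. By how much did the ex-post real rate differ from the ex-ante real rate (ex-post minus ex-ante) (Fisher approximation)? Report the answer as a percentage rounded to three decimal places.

Ex-ante: 5.8% − 7.6% = -1.800%
Ex-post: 5.8% − 9% = -3.200%
Difference (ex-post − ex-ante) = -1.4000% → -1.400%.

-1.400%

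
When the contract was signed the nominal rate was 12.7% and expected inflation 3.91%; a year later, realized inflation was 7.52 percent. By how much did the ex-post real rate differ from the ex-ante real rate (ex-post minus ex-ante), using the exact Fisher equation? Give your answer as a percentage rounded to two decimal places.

-3.64%

Ex-ante: (1 + 0.1270)/(1 + 0.0391) − 1 = 8.4592%
Ex-post: (1 + 0.1270)/(1 + 0.0752) − 1 = 4.8177%
Difference (ex-post − ex-ante) = -3.6415% → -3.64%.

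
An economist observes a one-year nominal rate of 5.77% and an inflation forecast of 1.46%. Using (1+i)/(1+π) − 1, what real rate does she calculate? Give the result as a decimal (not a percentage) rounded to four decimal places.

0.0425

By the Fisher equation, 1 + r = (1 + i)/(1 + π).
1 + r = 1.05770 / 1.01460 = 1.042480
r = 1.042480 − 1 = 4.2480%, i.e. 0.0425.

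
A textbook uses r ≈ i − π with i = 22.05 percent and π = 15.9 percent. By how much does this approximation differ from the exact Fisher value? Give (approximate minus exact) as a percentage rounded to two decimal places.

Approximate: r ≈ 22.050% − 15.900% = 6.1500%
Exact: (1 + 0.2205)/(1 + 0.1590) − 1 = 5.3063%
Error = 6.1500% − 5.3063% = 0.8437% → 0.84%.

0.84%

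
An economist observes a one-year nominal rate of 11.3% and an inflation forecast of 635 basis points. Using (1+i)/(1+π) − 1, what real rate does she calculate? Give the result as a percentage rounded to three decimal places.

By the Fisher identity, 1 + r = (1 + i)/(1 + π).
1 + r = 1.11300 / 1.06350 = 1.046544
r = 1.046544 − 1 = 4.6544%, i.e. 4.654%.

4.654%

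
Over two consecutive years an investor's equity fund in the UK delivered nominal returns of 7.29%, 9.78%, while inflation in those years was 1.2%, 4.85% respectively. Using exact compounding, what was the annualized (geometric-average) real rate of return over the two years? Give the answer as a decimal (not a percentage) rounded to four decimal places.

0.0536

Compound the nominal returns: 1.0729 × 1.0978 = 1.17782962.
Compound inflation: 1.0120 × 1.0485 = 1.06108200.
Deflate: 1.17782962 / 1.06108200 = 1.11002695.
Annualized real rate = 1.11002695^(1/2) − 1 = 5.3578% → 0.0536.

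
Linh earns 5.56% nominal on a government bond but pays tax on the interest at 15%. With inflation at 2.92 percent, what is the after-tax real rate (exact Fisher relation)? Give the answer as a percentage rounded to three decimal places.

After-tax nominal return = 5.56% × (1 − 0.15) = 4.7260%.
1 + r = 1.04726 / 1.02920 = 1.017548
After-tax real rate = 1.017548 − 1 → 1.755%.

1.755%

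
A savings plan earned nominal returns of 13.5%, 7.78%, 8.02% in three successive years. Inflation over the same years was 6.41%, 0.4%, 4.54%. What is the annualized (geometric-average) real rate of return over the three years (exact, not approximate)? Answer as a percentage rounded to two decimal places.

Nominal growth factor = 1.1350 × 1.0778 × 1.0802 = 1.32141190
Price-level growth factor = 1.0641 × 1.0040 × 1.0454 = 1.11685978
Real growth factor = 1.32141190 / 1.11685978 = 1.18314933
Annualized real rate = 1.18314933^(1/3) − 1 = 5.7661% → 5.77%.

5.77%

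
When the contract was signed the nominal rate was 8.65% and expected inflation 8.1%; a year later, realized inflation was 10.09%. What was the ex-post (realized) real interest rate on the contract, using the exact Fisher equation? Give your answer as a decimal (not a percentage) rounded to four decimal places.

Ex-post: (1 + 0.0865)/(1 + 0.1009) − 1 = -1.3080%
So the realized real rate is -0.0131.

-0.0131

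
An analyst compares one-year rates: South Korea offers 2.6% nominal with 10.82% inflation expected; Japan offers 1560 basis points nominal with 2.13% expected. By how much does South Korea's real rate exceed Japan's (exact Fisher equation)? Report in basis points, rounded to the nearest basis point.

South Korea: (1 + 0.0260)/(1 + 0.1082) − 1 = -7.4174%
Japan: (1 + 0.1560)/(1 + 0.0213) − 1 = 13.1891%
Differential = -7.4174% − 13.1891% = -20.6065% → -2061 basis points.

-2061 basis points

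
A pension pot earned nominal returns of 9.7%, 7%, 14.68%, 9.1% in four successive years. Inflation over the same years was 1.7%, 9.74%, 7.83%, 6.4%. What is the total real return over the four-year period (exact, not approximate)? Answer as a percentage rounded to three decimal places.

14.693%

Compound the nominal returns: 1.0970 × 1.0700 × 1.1468 × 1.0910 = 1.468598.
Compound inflation: 1.0170 × 1.0974 × 1.0783 × 1.0640 = 1.280463.
Deflate: 1.468598 / 1.280463 = 1.146927.
Total real return = 1.146927 − 1 → 14.693%.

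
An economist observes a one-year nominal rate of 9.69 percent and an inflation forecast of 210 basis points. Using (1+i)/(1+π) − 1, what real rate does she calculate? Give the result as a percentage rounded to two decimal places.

7.43%

By the Fisher equation, 1 + r = (1 + i)/(1 + π).
1 + r = 1.09690 / 1.02100 = 1.074339
r = 1.074339 − 1 = 7.4339%, i.e. 7.43%.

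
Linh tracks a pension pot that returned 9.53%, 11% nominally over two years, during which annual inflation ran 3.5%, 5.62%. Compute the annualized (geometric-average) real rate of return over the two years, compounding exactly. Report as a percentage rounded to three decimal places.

5.459%

Nominal growth factor = 1.0953 × 1.1100 = 1.21578300
Price-level growth factor = 1.0350 × 1.0562 = 1.09316700
Real growth factor = 1.21578300 / 1.09316700 = 1.11216584
Annualized real rate = 1.11216584^(1/2) − 1 = 5.4593% → 5.459%.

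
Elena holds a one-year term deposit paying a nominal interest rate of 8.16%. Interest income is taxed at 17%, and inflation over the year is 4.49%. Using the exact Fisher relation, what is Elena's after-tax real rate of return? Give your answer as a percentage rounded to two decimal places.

2.18%

After-tax nominal return = 8.16% × (1 − 0.17) = 6.7728%.
1 + r = 1.067728 / 1.04490 = 1.021847
After-tax real rate = 1.021847 − 1 → 2.18%.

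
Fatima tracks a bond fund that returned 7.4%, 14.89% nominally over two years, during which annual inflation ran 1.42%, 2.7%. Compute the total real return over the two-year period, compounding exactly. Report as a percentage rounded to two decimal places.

18.47%

Compound the nominal returns: 1.0740 × 1.1489 = 1.233919.
Compound inflation: 1.0142 × 1.0270 = 1.041583.
Deflate: 1.233919 / 1.041583 = 1.184657.
Total real return = 1.184657 − 1 → 18.47%.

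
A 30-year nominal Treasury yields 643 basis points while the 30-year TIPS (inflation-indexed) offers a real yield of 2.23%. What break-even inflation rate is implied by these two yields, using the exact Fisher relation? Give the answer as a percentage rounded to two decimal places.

4.11%

(1 + π) = (1 + i)/(1 + r) = 1.06430 / 1.02230 = 1.041084
Break-even inflation = 1.041084 − 1 → 4.11%.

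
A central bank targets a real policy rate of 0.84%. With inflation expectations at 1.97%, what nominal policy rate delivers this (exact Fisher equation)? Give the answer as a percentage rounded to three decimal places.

2.827%

(1 + i) = (1 + r)(1 + π) = 1.00840 × 1.01970 = 1.02826548
i = 1.02826548 − 1, so the required nominal rate is 2.827%.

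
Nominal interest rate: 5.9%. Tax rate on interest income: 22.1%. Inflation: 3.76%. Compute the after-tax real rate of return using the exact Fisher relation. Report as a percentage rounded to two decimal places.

0.81%

After-tax nominal return = 5.9% × (1 − 0.221) = 4.5961%.
1 + r = 1.045961 / 1.03760 = 1.008058
After-tax real rate = 1.008058 − 1 → 0.81%.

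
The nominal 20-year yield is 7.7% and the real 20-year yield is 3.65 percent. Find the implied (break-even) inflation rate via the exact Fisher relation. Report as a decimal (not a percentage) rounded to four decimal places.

0.0391

(1 + π) = (1 + i)/(1 + r) = 1.07700 / 1.03650 = 1.039074
Break-even inflation = 1.039074 − 1 → 0.0391.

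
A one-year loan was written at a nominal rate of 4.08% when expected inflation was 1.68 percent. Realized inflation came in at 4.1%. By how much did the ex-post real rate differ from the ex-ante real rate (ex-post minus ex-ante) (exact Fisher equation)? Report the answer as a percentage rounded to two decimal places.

Ex-ante: (1 + 0.0408)/(1 + 0.0168) − 1 = 2.3603%
Ex-post: (1 + 0.0408)/(1 + 0.0410) − 1 = -0.0192%
Difference (ex-post − ex-ante) = -2.3796% → -2.38%.

-2.38%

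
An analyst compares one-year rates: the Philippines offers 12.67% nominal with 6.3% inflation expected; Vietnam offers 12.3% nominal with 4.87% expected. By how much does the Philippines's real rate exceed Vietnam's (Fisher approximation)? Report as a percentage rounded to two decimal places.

-1.06%

The Philippines: 12.67% − 6.3% = 6.370%
Vietnam: 12.3% − 4.87% = 7.430%
Differential = -1.060% → -1.06%.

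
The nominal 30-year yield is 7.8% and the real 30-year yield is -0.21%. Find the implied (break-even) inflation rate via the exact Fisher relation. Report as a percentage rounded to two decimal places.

(1 + π) = (1 + i)/(1 + r) = 1.07800 / 0.99790 = 1.080269
Break-even inflation = 1.080269 − 1 → 8.03%.

8.03%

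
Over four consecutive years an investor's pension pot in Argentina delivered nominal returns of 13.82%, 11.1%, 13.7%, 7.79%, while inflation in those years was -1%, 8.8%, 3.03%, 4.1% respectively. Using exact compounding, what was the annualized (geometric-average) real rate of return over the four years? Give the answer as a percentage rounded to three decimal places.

Compound the nominal returns: 1.1382 × 1.1110 × 1.1370 × 1.0779 = 1.54978544.
Compound inflation: 0.9900 × 1.0880 × 1.0303 × 1.0410 = 1.15525676.
Deflate: 1.54978544 / 1.15525676 = 1.34150735.
Annualized real rate = 1.34150735^(1/4) − 1 = 7.6213% → 7.621%.

7.621%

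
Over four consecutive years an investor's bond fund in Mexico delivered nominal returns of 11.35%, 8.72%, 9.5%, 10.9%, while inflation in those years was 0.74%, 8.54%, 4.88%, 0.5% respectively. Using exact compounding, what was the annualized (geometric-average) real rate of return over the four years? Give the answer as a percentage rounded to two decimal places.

6.27%

Nominal growth factor = 1.1135 × 1.0872 × 1.0950 × 1.1090 = 1.47009476
Price-level growth factor = 1.0074 × 1.0854 × 1.0488 × 1.0050 = 1.15252540
Real growth factor = 1.47009476 / 1.15252540 = 1.27554218
Annualized real rate = 1.27554218^(1/4) − 1 = 6.2732% → 6.27%.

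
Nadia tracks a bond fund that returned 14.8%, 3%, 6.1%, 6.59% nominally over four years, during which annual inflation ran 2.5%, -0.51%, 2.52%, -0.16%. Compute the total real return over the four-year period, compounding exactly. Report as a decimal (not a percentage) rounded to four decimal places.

Compound the nominal returns: 1.1480 × 1.0300 × 1.0610 × 1.0659 = 1.337245.
Compound inflation: 1.0250 × 0.9949 × 1.0252 × 0.9984 = 1.043798.
Deflate: 1.337245 / 1.043798 = 1.281134.
Total real return = 1.281134 − 1 → 0.2811.

0.2811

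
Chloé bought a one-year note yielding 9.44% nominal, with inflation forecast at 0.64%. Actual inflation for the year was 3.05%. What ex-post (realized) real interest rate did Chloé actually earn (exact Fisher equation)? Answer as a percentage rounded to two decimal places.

6.20%

Ex-post: (1 + 0.0944)/(1 + 0.0305) − 1 = 6.2009%
So the realized real rate is 6.20%.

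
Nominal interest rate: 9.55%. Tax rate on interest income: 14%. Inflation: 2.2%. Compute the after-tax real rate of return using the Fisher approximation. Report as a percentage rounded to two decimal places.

6.01%

After-tax nominal return = 9.55% × (1 − 0.14) = 8.2130%.
r ≈ 8.2130% − 2.2% → 6.01%.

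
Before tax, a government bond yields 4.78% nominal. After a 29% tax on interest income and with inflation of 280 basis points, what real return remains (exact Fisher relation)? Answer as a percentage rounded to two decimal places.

After-tax nominal return = 4.78% × (1 − 0.29) = 3.3938%.
1 + r = 1.033938 / 1.02800 = 1.005776
After-tax real rate = 1.005776 − 1 → 0.58%.

0.58%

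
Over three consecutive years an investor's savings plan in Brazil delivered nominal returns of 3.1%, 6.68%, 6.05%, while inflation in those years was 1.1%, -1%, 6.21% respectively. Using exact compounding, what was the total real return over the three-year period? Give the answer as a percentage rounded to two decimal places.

Compound the nominal returns: 1.0310 × 1.0668 × 1.0605 = 1.166413.
Compound inflation: 1.0110 × 0.9900 × 1.0621 = 1.063045.
Deflate: 1.166413 / 1.063045 = 1.097237.
Total real return = 1.097237 − 1 → 9.72%.

9.72%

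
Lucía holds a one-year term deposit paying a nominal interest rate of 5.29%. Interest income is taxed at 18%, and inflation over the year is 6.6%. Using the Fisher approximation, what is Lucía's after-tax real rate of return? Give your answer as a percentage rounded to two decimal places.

-2.26%

After-tax nominal return = 5.29% × (1 − 0.18) = 4.3378%.
r ≈ 4.3378% − 6.6% → -2.26%.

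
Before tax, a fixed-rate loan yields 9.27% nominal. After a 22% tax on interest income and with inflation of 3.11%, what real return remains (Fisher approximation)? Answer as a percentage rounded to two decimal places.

After-tax nominal return = 9.27% × (1 − 0.22) = 7.2306%.
r ≈ 7.2306% − 3.11% → 4.12%.

4.12%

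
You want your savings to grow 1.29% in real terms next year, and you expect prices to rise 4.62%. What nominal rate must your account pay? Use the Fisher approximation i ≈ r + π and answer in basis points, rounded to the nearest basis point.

591 basis points

i ≈ r + π = 1.29% + 4.62% = 591 basis points.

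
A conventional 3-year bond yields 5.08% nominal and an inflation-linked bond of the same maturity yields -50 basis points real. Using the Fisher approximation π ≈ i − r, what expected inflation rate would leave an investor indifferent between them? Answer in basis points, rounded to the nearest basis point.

558 basis points

π ≈ i − r = 5.08% − (-0.5%) → 558 basis points.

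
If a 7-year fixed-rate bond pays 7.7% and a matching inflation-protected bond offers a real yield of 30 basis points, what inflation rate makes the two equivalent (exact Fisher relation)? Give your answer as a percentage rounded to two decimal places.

7.38%

(1 + π) = (1 + i)/(1 + r) = 1.07700 / 1.00300 = 1.073779
Break-even inflation = 1.073779 − 1 → 7.38%.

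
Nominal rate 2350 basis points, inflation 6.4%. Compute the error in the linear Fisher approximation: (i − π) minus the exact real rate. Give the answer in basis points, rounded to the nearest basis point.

103 basis points

Approximate: r ≈ 23.500% − 6.400% = 17.1000%
Exact: (1 + 0.2350)/(1 + 0.0640) − 1 = 16.0714%
Error = 17.1000% − 16.0714% = 1.0286% → 103 basis points.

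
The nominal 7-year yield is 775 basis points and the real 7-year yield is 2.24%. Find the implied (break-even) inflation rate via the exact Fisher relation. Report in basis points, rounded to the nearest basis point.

539 basis points

(1 + π) = (1 + i)/(1 + r) = 1.07750 / 1.02240 = 1.053893
Break-even inflation = 1.053893 − 1 → 539 basis points.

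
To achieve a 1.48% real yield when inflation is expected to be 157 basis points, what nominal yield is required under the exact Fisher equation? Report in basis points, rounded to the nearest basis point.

307 basis points

(1 + i) = (1 + r)(1 + π) = 1.01480 × 1.01570 = 1.03073236
i = 1.03073236 − 1, so the required nominal rate is 307 basis points.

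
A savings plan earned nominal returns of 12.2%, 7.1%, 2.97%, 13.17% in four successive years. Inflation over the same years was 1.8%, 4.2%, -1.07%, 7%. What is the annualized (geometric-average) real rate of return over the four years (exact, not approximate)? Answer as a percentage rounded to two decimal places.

Nominal growth factor = 1.1220 × 1.0710 × 1.0297 × 1.1317 = 1.40031054
Price-level growth factor = 1.0180 × 1.0420 × 0.9893 × 1.0700 = 1.12286432
Real growth factor = 1.40031054 / 1.12286432 = 1.24708792
Annualized real rate = 1.24708792^(1/4) − 1 = 5.6755% → 5.68%.

5.68%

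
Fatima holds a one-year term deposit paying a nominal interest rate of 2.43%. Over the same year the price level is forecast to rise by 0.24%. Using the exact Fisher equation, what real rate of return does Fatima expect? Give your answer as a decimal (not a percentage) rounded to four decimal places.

By the Fisher equation, 1 + r = (1 + i)/(1 + π).
1 + r = 1.02430 / 1.00240 = 1.021848
r = 1.021848 − 1 = 2.1848%, i.e. 0.0218.

0.0218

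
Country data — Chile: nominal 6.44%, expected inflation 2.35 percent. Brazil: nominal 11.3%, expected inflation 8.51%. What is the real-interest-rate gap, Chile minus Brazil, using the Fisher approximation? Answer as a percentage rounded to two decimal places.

1.30%

Chile: 6.44% − 2.35% = 4.090%
Brazil: 11.3% − 8.51% = 2.790%
Differential = 1.300% → 1.30%.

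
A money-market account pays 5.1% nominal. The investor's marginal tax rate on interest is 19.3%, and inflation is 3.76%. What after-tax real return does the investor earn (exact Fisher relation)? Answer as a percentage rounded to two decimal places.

After-tax nominal return = 5.1% × (1 − 0.193) = 4.1157%.
1 + r = 1.041157 / 1.03760 = 1.003428
After-tax real rate = 1.003428 − 1 → 0.34%.

0.34%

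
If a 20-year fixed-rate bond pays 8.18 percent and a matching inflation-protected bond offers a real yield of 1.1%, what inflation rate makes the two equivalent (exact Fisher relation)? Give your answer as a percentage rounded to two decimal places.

7.00%

(1 + π) = (1 + i)/(1 + r) = 1.08180 / 1.01100 = 1.070030
Break-even inflation = 1.070030 − 1 → 7.00%.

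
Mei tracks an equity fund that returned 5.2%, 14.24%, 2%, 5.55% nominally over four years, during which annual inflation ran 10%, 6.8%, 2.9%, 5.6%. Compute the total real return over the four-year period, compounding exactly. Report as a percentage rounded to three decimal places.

1.356%

Compound the nominal returns: 1.0520 × 1.1424 × 1.0200 × 1.0555 = 1.293875.
Compound inflation: 1.1000 × 1.0680 × 1.0290 × 1.0560 = 1.276566.
Deflate: 1.293875 / 1.276566 = 1.013559.
Total real return = 1.013559 − 1 → 1.356%.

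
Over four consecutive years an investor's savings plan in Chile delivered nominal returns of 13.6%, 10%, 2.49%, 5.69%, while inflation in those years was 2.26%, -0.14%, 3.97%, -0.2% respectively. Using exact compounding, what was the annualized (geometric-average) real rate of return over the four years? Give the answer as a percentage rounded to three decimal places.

6.313%

Nominal growth factor = 1.1360 × 1.1000 × 1.0249 × 1.0569 = 1.35358773
Price-level growth factor = 1.0226 × 0.9986 × 1.0397 × 0.9980 = 1.05958533
Real growth factor = 1.35358773 / 1.05958533 = 1.27746930
Annualized real rate = 1.27746930^(1/4) − 1 = 6.3133% → 6.313%.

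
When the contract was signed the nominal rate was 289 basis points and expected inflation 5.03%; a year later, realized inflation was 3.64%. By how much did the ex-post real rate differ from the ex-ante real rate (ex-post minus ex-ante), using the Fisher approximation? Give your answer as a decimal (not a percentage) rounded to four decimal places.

0.0139

Ex-ante: 2.89% − 5.03% = -2.140%
Ex-post: 2.89% − 3.64% = -0.750%
Difference (ex-post − ex-ante) = 1.3900% → 0.0139.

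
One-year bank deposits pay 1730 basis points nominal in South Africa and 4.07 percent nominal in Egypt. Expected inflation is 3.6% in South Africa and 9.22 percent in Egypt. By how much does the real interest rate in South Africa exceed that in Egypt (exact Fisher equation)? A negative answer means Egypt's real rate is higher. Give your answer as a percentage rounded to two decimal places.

South Africa: (1 + 0.1730)/(1 + 0.0360) − 1 = 13.2239%
Egypt: (1 + 0.0407)/(1 + 0.0922) − 1 = -4.7153%
Differential = 13.2239% − (-4.7153%) = 17.9392% → 17.94%.

17.94%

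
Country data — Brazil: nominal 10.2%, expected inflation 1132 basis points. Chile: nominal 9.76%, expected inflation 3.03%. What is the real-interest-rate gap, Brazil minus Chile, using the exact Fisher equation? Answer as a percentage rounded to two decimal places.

-7.54%

Brazil: (1 + 0.1020)/(1 + 0.1132) − 1 = -1.0061%
Chile: (1 + 0.0976)/(1 + 0.0303) − 1 = 6.5321%
Differential = -1.0061% − 6.5321% = -7.5382% → -7.54%.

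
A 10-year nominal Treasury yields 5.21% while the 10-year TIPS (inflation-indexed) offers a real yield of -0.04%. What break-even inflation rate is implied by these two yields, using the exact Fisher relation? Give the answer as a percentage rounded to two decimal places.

(1 + π) = (1 + i)/(1 + r) = 1.05210 / 0.99960 = 1.052521
Break-even inflation = 1.052521 − 1 → 5.25%.

5.25%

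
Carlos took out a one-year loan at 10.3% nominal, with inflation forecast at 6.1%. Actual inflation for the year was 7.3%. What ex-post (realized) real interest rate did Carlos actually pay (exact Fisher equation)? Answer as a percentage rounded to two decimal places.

Ex-post: (1 + 0.1030)/(1 + 0.0730) − 1 = 2.7959%
So the realized real rate is 2.80%.

2.80%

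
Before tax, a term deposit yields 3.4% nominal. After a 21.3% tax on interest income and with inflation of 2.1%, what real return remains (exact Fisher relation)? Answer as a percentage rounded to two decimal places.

0.56%

After-tax nominal return = 3.4% × (1 − 0.213) = 2.6758%.
1 + r = 1.026758 / 1.02100 = 1.005640
After-tax real rate = 1.005640 − 1 → 0.56%.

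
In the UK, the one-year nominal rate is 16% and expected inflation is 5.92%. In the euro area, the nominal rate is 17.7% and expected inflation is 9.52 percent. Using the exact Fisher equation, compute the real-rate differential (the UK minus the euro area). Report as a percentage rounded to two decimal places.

2.05%

The UK: (1 + 0.1600)/(1 + 0.0592) − 1 = 9.5166%
The euro area: (1 + 0.1770)/(1 + 0.0952) − 1 = 7.4690%
Differential = 9.5166% − 7.4690% = 2.0477% → 2.05%.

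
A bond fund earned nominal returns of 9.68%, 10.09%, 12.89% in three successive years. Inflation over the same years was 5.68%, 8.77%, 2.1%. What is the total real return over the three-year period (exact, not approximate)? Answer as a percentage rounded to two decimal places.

16.15%

Nominal growth factor = 1.0968 × 1.1009 × 1.1289 = 1.363110
Price-level growth factor = 1.0568 × 1.0877 × 1.0210 = 1.173620
Real growth factor = 1.363110 / 1.173620 = 1.161457
Total real return = 1.161457 − 1 → 16.15%.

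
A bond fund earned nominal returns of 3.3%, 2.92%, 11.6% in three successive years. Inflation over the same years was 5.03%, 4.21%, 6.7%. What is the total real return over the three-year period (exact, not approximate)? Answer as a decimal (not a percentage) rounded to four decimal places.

Nominal growth factor = 1.0330 × 1.0292 × 1.1160 = 1.186491
Price-level growth factor = 1.0503 × 1.0421 × 1.0670 = 1.167850
Real growth factor = 1.186491 / 1.167850 = 1.015961
Total real return = 1.015961 − 1 → 0.0160.

0.0160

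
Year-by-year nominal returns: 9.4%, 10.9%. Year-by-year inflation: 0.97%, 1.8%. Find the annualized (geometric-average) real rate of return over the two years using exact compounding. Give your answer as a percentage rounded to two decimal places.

Nominal growth factor = 1.0940 × 1.1090 = 1.21324600
Price-level growth factor = 1.0097 × 1.0180 = 1.02787460
Real growth factor = 1.21324600 / 1.02787460 = 1.18034437
Annualized real rate = 1.18034437^(1/2) − 1 = 8.6437% → 8.64%.

8.64%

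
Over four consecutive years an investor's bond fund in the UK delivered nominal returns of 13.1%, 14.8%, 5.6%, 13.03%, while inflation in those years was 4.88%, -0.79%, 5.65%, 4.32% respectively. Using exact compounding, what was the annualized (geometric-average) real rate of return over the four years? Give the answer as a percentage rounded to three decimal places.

7.819%

Compound the nominal returns: 1.1310 × 1.1480 × 1.0560 × 1.1303 = 1.54975176.
Compound inflation: 1.0488 × 0.9921 × 1.0565 × 1.0432 = 1.14679346.
Deflate: 1.54975176 / 1.14679346 = 1.35137827.
Annualized real rate = 1.35137827^(1/4) − 1 = 7.8187% → 7.819%.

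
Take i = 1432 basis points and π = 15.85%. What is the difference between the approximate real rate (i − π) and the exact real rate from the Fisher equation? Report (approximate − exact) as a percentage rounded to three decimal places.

-0.209%

Approximate: r ≈ 14.320% − 15.850% = -1.5300%
Exact: (1 + 0.1432)/(1 + 0.1585) − 1 = -1.3207%
Error = -1.5300% − (-1.3207%) = -0.2093% → -0.209%.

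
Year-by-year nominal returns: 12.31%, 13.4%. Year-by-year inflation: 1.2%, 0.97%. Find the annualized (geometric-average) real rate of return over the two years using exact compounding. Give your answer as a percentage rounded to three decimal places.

Compound the nominal returns: 1.1231 × 1.1340 = 1.27359540.
Compound inflation: 1.0120 × 1.0097 = 1.02181640.
Deflate: 1.27359540 / 1.02181640 = 1.24640337.
Annualized real rate = 1.24640337^(1/2) − 1 = 11.6424% → 11.642%.

11.642%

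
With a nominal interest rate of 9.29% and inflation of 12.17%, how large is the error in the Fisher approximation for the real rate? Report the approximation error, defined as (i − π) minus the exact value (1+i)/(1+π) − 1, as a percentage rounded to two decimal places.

Approximate: r ≈ 9.290% − 12.170% = -2.8800%
Exact: (1 + 0.0929)/(1 + 0.1217) − 1 = -2.5675%
Error = -2.8800% − (-2.5675%) = -0.3125% → -0.31%.

-0.31%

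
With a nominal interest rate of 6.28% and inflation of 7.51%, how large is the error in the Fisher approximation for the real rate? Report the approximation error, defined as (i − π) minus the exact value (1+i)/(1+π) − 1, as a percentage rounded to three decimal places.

Approximate: r ≈ 6.280% − 7.510% = -1.2300%
Exact: (1 + 0.0628)/(1 + 0.0751) − 1 = -1.1441%
Error = -1.2300% − (-1.1441%) = -0.0859% → -0.086%.

-0.086%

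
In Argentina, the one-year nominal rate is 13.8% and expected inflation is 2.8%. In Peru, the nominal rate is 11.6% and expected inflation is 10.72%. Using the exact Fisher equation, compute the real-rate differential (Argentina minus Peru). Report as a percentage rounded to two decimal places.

Argentina: (1 + 0.1380)/(1 + 0.0280) − 1 = 10.7004%
Peru: (1 + 0.1160)/(1 + 0.1072) − 1 = 0.7948%
Differential = 10.7004% − 0.7948% = 9.9056% → 9.91%.

9.91%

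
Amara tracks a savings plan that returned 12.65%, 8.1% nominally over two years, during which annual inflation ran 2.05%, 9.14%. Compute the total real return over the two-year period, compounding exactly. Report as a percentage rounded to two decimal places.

9.34%

Nominal growth factor = 1.1265 × 1.0810 = 1.217747
Price-level growth factor = 1.0205 × 1.0914 = 1.113774
Real growth factor = 1.217747 / 1.113774 = 1.093352
Total real return = 1.093352 − 1 → 9.34%.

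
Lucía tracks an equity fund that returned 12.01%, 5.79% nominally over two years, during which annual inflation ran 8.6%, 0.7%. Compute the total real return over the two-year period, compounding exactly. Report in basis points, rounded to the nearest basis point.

835 basis points

Compound the nominal returns: 1.1201 × 1.0579 = 1.184954.
Compound inflation: 1.0860 × 1.0070 = 1.093602.
Deflate: 1.184954 / 1.093602 = 1.083533.
Total real return = 1.083533 − 1 → 835 basis points.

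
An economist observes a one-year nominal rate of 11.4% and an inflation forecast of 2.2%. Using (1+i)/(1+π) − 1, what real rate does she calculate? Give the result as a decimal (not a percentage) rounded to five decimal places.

By the Fisher equation, 1 + r = (1 + i)/(1 + π).
1 + r = 1.11400 / 1.02200 = 1.090020
r = 1.090020 − 1 = 9.0020%, i.e. 0.09002.

0.09002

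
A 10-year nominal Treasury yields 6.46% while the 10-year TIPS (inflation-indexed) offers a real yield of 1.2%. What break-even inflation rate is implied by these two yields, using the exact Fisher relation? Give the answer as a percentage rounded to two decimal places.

(1 + π) = (1 + i)/(1 + r) = 1.06460 / 1.01200 = 1.051976
Break-even inflation = 1.051976 − 1 → 5.20%.

5.20%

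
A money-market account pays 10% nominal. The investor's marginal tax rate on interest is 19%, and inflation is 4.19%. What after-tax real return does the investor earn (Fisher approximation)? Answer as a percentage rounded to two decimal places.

3.91%

After-tax nominal return = 10% × (1 − 0.19) = 8.1000%.
r ≈ 8.1000% − 4.19% → 3.91%.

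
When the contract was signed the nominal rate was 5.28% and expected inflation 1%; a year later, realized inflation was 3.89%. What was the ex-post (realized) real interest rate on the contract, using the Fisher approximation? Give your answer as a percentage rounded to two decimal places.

1.39%

Ex-post: 5.28% − 3.89% = 1.390%
So the realized real rate is 1.39%.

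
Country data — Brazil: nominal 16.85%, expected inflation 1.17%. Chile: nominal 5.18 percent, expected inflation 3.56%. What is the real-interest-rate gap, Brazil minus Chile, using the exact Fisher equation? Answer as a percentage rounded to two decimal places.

13.93%

Brazil: (1 + 0.1685)/(1 + 0.0117) − 1 = 15.4987%
Chile: (1 + 0.0518)/(1 + 0.0356) − 1 = 1.5643%
Differential = 15.4987% − 1.5643% = 13.9344% → 13.93%.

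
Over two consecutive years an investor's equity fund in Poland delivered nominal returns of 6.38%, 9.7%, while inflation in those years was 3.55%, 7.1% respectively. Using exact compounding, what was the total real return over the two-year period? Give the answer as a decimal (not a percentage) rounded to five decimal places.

0.05227

Compound the nominal returns: 1.0638 × 1.0970 = 1.166989.
Compound inflation: 1.0355 × 1.0710 = 1.109021.
Deflate: 1.166989 / 1.109021 = 1.052270.
Total real return = 1.052270 − 1 → 0.05227.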